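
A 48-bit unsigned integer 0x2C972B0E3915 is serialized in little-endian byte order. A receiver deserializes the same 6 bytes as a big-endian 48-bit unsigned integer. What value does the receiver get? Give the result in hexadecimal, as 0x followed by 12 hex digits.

Stored little-endian, the bytes at ascending addresses are 15 39 0E 2B 97 2C.
Read back as big-endian, the last byte is least significant, giving 0x15390E2B972C.

0x15390E2B972C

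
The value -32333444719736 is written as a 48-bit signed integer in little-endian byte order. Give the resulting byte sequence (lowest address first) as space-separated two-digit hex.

88 5B 83 C8 97 E2

Two's complement of -32333444719736 in 48 bits: 32333444719736 = 0x1D68377CA478; invert → 0xE297C8835B87; add 1 → 0xE297C8835B88.
Split into bytes (most-significant first): E2 97 C8 83 5B 88.
Little-endian stores the least-significant byte at the lowest address.
So at ascending addresses the bytes are 88 5B 83 C8 97 E2.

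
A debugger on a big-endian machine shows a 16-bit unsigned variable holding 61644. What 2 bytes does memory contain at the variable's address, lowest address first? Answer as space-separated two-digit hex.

F0 CC

61644 in hexadecimal, padded to 16 bits, is 0xF0CC.
Split into bytes (most-significant first): F0 CC.
Big-endian stores the most-significant byte at the lowest address.
So the memory order matches the most-significant-first order: F0 CC.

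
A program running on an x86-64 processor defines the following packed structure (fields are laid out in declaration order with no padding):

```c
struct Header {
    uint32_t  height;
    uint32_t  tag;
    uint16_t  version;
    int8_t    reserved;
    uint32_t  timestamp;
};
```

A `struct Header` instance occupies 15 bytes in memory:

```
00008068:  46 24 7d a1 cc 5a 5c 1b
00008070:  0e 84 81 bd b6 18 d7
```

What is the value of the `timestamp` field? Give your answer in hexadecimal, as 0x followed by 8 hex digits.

`timestamp` follows `height` (4 B), `tag` (4 B), `version` (2 B), `reserved` (1 B), so it starts at offset 4 + 4 + 2 + 1 = 11 and occupies 4 bytes.
Bytes at offsets 11..14: BD B6 18 D7.
Little-endian stores the least-significant byte at the lowest address.
Reassemble most-significant byte first: D7 18 B6 BD → 0xD718B6BD.

0xD718B6BD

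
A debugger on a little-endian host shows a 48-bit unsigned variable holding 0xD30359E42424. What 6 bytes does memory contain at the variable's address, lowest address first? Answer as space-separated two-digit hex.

24 24 E4 59 03 D3

Split into bytes (most-significant first): D3 03 59 E4 24 24.
Little-endian: lowest address holds the least-significant byte.
So at ascending addresses the bytes are 24 24 E4 59 03 D3.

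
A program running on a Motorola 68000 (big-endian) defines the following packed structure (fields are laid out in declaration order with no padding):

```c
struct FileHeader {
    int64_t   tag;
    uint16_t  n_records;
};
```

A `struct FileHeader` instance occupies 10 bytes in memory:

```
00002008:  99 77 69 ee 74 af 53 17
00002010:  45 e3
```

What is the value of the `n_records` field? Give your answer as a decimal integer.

17891

`n_records` follows `tag` (8 bytes), so it starts at byte offset 8 and occupies 2 bytes.
Bytes at offsets 8..9: 45 E3.
In big-endian order the high byte comes first in memory.
The bytes are already most-significant first: 0x45E3.
0x45E3 = 17891.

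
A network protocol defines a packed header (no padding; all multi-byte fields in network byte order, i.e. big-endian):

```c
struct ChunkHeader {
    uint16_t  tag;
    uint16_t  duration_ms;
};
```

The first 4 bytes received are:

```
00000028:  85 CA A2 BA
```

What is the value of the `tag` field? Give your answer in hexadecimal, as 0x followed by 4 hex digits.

`tag` is the first field, at byte offset 0, occupying 2 bytes.
Bytes at offsets 0..1: 85 CA.
In big-endian order the high byte comes first in memory.
The bytes are already most-significant first: 0x85CA.

0x85CA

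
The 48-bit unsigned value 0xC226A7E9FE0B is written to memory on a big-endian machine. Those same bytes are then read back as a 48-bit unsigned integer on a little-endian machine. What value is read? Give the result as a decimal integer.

Stored big-endian, the bytes at ascending addresses are C2 26 A7 E9 FE 0B.
Read back as little-endian, the first byte is least significant, giving 0x0BFEE9A726C2.
0x0BFEE9A726C2 = 13189469644482.

13189469644482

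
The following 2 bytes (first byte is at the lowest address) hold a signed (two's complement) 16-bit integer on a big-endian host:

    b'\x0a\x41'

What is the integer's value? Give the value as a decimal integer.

2625

Big-endian stores the most-significant byte at the lowest address.
The bytes are already most-significant first: 0x0A41.
0x0A41 = 2625.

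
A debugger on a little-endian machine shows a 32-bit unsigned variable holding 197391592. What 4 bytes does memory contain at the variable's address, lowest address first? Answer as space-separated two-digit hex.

197391592 in hexadecimal, padded to 32 bits, is 0x0BC3F4E8.
Split into bytes (most-significant first): 0B C3 F4 E8.
Little-endian stores the least-significant byte at the lowest address.
So at ascending addresses the bytes are E8 F4 C3 0B.

E8 F4 C3 0B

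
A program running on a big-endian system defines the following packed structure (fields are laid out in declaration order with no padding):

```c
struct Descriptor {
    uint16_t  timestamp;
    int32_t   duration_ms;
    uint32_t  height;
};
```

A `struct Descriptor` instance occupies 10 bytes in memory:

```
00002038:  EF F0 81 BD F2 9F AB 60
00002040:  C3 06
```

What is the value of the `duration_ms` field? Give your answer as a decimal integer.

-2118258017

`duration_ms` follows `timestamp` (2 bytes), so it starts at byte offset 2 and occupies 4 bytes.
Bytes at offsets 2..5: 81 BD F2 9F.
Big-endian: lowest address holds the most-significant byte.
The bytes are already most-significant first: 0x81BDF29F.
Top bit is set, so as a signed 32-bit value this is 0x81BDF29F − 2^32 = -2118258017.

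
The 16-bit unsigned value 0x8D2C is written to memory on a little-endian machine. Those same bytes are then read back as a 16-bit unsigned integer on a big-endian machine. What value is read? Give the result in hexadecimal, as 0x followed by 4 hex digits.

0x2C8D

Stored little-endian, the bytes at ascending addresses are 2C 8D.
Read back as big-endian, the last byte is least significant, giving 0x2C8D.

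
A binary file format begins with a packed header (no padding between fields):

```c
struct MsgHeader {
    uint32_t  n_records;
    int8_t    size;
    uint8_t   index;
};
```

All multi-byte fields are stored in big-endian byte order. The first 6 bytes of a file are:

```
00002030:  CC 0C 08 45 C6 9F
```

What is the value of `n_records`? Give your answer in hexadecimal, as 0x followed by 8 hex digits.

`n_records` is the first field, at byte offset 0, occupying 4 bytes.
Bytes at offsets 0..3: CC 0C 08 45.
In big-endian order the high byte comes first in memory.
The bytes are already most-significant first: 0xCC0C0845.

0xCC0C0845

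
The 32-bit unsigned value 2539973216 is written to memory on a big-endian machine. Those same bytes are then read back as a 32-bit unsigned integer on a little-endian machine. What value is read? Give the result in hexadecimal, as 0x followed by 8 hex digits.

0x60EA6497

2539973216 in 32-bit hexadecimal is 0x9764EA60.
Stored big-endian, the bytes at ascending addresses are 97 64 EA 60.
Read back as little-endian, the first byte is least significant, giving 0x60EA6497.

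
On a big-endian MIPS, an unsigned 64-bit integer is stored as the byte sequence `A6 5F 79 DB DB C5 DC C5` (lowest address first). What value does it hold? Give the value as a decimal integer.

Big-endian stores the most-significant byte at the lowest address.
The bytes are already most-significant first: 0xA65F79DBDBC5DCC5.
0xA65F79DBDBC5DCC5 = 11988434718275525829.

11988434718275525829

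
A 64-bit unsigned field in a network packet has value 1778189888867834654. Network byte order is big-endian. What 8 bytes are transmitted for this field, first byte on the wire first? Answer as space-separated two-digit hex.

18 AD 66 48 5D 28 9B 1E

1778189888867834654 in hexadecimal, padded to 64 bits, is 0x18AD66485D289B1E.
Split into bytes (most-significant first): 18 AD 66 48 5D 28 9B 1E.
Big-endian stores the most-significant byte at the lowest address.
So the memory order matches the most-significant-first order: 18 AD 66 48 5D 28 9B 1E.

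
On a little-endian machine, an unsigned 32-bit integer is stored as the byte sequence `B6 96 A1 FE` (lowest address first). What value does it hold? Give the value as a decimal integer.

4272002742

In little-endian order the low byte comes first in memory.
Reassemble most-significant byte first: FE A1 96 B6 → 0xFEA196B6.
0xFEA196B6 = 4272002742.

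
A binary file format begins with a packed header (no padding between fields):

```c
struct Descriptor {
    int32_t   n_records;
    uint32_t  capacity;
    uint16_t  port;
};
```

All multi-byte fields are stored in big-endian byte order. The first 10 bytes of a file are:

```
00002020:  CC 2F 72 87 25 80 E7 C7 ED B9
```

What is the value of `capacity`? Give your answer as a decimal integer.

`capacity` follows `n_records` (4 bytes), so it starts at byte offset 4 and occupies 4 bytes.
Bytes at offsets 4..7: 25 80 E7 C7.
Big-endian stores the most-significant byte at the lowest address.
The bytes are already most-significant first: 0x2580E7C7.
0x2580E7C7 = 629204935.

629204935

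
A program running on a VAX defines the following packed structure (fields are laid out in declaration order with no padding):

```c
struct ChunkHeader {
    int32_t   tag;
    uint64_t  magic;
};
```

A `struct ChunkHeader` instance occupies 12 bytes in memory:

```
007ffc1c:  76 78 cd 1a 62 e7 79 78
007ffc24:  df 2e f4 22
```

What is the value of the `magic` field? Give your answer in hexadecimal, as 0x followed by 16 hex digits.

0x22F42EDF7879E762

`magic` follows `tag` (4 bytes), so it starts at byte offset 4 and occupies 8 bytes.
Bytes at offsets 4..11: 62 E7 79 78 DF 2E F4 22.
Little-endian: lowest address holds the least-significant byte.
Reassemble most-significant byte first: 22 F4 2E DF 78 79 E7 62 → 0x22F42EDF7879E762.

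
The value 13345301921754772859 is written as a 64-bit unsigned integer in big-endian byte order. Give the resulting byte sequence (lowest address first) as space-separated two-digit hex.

B9 34 09 64 32 87 F5 7B

13345301921754772859 in hexadecimal, padded to 64 bits, is 0xB93409643287F57B.
Split into bytes (most-significant first): B9 34 09 64 32 87 F5 7B.
Big-endian: lowest address holds the most-significant byte.
So the memory order matches the most-significant-first order: B9 34 09 64 32 87 F5 7B.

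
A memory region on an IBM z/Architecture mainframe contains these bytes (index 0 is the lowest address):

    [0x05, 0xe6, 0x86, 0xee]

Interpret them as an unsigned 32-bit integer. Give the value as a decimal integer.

In big-endian order the high byte comes first in memory.
The bytes are already most-significant first: 0x05E686EE.
0x05E686EE = 98993902.

98993902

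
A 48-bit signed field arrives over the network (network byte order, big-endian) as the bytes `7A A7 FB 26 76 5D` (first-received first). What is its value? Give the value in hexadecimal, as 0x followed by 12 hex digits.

0x7AA7FB26765D

In big-endian order the high byte comes first in memory.
The bytes are already most-significant first: 0x7AA7FB26765D.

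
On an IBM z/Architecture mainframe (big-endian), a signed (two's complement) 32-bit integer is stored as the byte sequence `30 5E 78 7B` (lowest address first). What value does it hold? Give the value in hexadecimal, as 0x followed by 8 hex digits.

0x305E787B

In big-endian order the high byte comes first in memory.
The bytes are already most-significant first: 0x305E787B.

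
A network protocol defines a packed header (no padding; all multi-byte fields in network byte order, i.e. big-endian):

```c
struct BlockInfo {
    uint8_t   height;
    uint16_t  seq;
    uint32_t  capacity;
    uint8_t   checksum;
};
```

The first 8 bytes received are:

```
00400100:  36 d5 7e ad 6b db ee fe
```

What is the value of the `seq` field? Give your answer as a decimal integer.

`seq` follows `height` (1 byte), so it starts at byte offset 1 and occupies 2 bytes.
Bytes at offsets 1..2: D5 7E.
Big-endian stores the most-significant byte at the lowest address.
The bytes are already most-significant first: 0xD57E.
0xD57E = 54654.

54654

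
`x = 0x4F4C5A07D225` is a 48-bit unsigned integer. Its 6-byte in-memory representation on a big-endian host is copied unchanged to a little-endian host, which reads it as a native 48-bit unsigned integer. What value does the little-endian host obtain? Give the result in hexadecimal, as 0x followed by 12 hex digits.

Stored big-endian, the bytes at ascending addresses are 4F 4C 5A 07 D2 25.
Read back as little-endian, the first byte is least significant, giving 0x25D2075A4C4F.

0x25D2075A4C4F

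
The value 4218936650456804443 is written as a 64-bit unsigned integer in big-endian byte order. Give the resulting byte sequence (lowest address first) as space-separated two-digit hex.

4218936650456804443 in hexadecimal, padded to 64 bits, is 0x3A8CAC87DC5AAC5B.
Split into bytes (most-significant first): 3A 8C AC 87 DC 5A AC 5B.
In big-endian order the high byte comes first in memory.
So the memory order matches the most-significant-first order: 3A 8C AC 87 DC 5A AC 5B.

3A 8C AC 87 DC 5A AC 5B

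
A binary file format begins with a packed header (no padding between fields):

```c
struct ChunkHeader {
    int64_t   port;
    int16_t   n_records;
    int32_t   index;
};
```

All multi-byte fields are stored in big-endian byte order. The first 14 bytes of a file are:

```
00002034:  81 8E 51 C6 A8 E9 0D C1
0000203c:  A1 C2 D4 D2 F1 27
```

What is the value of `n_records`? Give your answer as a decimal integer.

-24126

`n_records` follows `port` (8 bytes), so it starts at byte offset 8 and occupies 2 bytes.
Bytes at offsets 8..9: A1 C2.
Big-endian: lowest address holds the most-significant byte.
The bytes are already most-significant first: 0xA1C2.
Top bit is set, so as a signed 16-bit value this is 0xA1C2 − 2^16 = -24126.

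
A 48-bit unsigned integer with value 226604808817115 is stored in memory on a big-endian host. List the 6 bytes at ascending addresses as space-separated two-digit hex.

226604808817115 in hexadecimal, padded to 48 bits, is 0xCE188B2249DB.
Split into bytes (most-significant first): CE 18 8B 22 49 DB.
Big-endian stores the most-significant byte at the lowest address.
So the memory order matches the most-significant-first order: CE 18 8B 22 49 DB.

CE 18 8B 22 49 DB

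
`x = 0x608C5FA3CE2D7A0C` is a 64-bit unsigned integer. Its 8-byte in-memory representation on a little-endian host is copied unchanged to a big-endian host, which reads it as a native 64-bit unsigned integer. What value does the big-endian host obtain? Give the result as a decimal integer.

Stored little-endian, the bytes at ascending addresses are 0C 7A 2D CE A3 5F 8C 60.
Read back as big-endian, the last byte is least significant, giving 0x0C7A2DCEA35F8C60.
0x0C7A2DCEA35F8C60 = 899081441141296224.

899081441141296224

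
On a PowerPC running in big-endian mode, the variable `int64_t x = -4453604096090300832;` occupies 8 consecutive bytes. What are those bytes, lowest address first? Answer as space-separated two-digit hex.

Two's complement of -4453604096090300832 in 64 bits: 4453604096090300832 = 0x3DCE615445AFE1A0; invert → 0xC2319EABBA501E5F; add 1 → 0xC2319EABBA501E60.
Split into bytes (most-significant first): C2 31 9E AB BA 50 1E 60.
Big-endian: lowest address holds the most-significant byte.
So the memory order matches the most-significant-first order: C2 31 9E AB BA 50 1E 60.

C2 31 9E AB BA 50 1E 60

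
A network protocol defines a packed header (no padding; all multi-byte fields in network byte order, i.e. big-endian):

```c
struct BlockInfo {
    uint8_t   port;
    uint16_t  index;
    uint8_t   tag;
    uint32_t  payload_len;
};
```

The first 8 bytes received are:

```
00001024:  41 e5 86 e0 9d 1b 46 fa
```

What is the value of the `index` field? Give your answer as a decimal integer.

`index` follows `port` (1 byte), so it starts at byte offset 1 and occupies 2 bytes.
Bytes at offsets 1..2: E5 86.
Big-endian stores the most-significant byte at the lowest address.
The bytes are already most-significant first: 0xE586.
0xE586 = 58758.

58758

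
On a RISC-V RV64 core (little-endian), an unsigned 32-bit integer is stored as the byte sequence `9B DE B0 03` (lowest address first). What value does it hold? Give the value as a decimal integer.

Little-endian: lowest address holds the least-significant byte.
Reassemble most-significant byte first: 03 B0 DE 9B → 0x03B0DE9B.
0x03B0DE9B = 61922971.

61922971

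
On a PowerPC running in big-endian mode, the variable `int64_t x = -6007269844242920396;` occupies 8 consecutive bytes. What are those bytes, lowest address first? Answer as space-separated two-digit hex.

AC A1 E3 E7 8F FC 0C 34

Two's complement of -6007269844242920396 in 64 bits: 6007269844242920396 = 0x535E1C187003F3CC; invert → 0xACA1E3E78FFC0C33; add 1 → 0xACA1E3E78FFC0C34.
Split into bytes (most-significant first): AC A1 E3 E7 8F FC 0C 34.
Big-endian stores the most-significant byte at the lowest address.
So the memory order matches the most-significant-first order: AC A1 E3 E7 8F FC 0C 34.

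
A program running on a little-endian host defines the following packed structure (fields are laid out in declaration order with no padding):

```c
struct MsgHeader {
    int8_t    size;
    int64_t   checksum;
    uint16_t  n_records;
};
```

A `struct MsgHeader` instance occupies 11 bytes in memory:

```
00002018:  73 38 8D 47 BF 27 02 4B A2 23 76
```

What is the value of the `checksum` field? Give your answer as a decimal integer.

-6752300846575809224

`checksum` follows `size` (1 byte), so it starts at byte offset 1 and occupies 8 bytes.
Bytes at offsets 1..8: 38 8D 47 BF 27 02 4B A2.
In little-endian order the low byte comes first in memory.
Reassemble most-significant byte first: A2 4B 02 27 BF 47 8D 38 → 0xA24B0227BF478D38.
Top bit is set, so as a signed 64-bit value this is 0xA24B0227BF478D38 − 2^64 = -6752300846575809224.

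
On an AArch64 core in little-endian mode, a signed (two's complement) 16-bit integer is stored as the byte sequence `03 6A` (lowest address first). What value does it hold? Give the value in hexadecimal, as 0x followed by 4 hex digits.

0x6A03

Little-endian stores the least-significant byte at the lowest address.
Reassemble most-significant byte first: 6A 03 → 0x6A03.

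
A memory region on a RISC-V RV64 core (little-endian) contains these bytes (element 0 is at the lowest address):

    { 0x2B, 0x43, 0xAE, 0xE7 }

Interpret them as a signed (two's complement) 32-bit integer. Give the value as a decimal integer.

Little-endian stores the least-significant byte at the lowest address.
Reassemble most-significant byte first: E7 AE 43 2B → 0xE7AE432B.
Top bit is set, so as a signed 32-bit value this is 0xE7AE432B − 2^32 = -408009941.

-408009941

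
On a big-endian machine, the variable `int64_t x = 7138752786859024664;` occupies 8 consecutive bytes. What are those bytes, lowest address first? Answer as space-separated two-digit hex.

7138752786859024664 in hexadecimal, padded to 64 bits, is 0x6311F1D6400FE118.
Split into bytes (most-significant first): 63 11 F1 D6 40 0F E1 18.
In big-endian order the high byte comes first in memory.
So the memory order matches the most-significant-first order: 63 11 F1 D6 40 0F E1 18.

63 11 F1 D6 40 0F E1 18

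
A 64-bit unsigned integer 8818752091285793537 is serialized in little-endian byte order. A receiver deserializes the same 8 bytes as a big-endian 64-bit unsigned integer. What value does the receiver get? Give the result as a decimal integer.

120280676388856442

8818752091285793537 in 64-bit hexadecimal is 0x7A62804DA352AB01.
Stored little-endian, the bytes at ascending addresses are 01 AB 52 A3 4D 80 62 7A.
Read back as big-endian, the last byte is least significant, giving 0x01AB52A34D80627A.
0x01AB52A34D80627A = 120280676388856442.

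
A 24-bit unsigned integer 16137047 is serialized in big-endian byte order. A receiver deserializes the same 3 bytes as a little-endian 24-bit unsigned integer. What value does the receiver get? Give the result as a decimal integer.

16137047 in 24-bit hexadecimal is 0xF63B57.
Stored big-endian, the bytes at ascending addresses are F6 3B 57.
Read back as little-endian, the first byte is least significant, giving 0x573BF6.
0x573BF6 = 5716982.

5716982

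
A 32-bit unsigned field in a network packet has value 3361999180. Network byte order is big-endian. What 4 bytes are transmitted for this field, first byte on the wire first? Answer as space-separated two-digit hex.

3361999180 in hexadecimal, padded to 32 bits, is 0xC864094C.
Split into bytes (most-significant first): C8 64 09 4C.
Big-endian stores the most-significant byte at the lowest address.
So the memory order matches the most-significant-first order: C8 64 09 4C.

C8 64 09 4C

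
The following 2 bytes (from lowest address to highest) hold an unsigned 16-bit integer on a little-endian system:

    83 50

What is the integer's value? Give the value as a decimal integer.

20611

Little-endian stores the least-significant byte at the lowest address.
Reassemble most-significant byte first: 50 83 → 0x5083.
0x5083 = 20611.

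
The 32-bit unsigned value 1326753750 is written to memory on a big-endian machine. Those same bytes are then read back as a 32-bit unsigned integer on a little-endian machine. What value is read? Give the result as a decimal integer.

3601273935

1326753750 in 32-bit hexadecimal is 0x4F14A7D6.
Stored big-endian, the bytes at ascending addresses are 4F 14 A7 D6.
Read back as little-endian, the first byte is least significant, giving 0xD6A7144F.
0xD6A7144F = 3601273935.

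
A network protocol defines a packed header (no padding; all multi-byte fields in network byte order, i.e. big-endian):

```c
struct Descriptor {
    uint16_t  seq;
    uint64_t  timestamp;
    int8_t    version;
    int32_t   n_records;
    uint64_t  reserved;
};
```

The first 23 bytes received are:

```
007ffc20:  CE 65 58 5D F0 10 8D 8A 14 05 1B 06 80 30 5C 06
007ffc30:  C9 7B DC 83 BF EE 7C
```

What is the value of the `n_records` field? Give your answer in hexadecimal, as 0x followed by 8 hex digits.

0x0680305C

`n_records` follows `seq` (2 B), `timestamp` (8 B), `version` (1 B), so it starts at offset 2 + 8 + 1 = 11 and occupies 4 bytes.
Bytes at offsets 11..14: 06 80 30 5C.
Big-endian stores the most-significant byte at the lowest address.
The bytes are already most-significant first: 0x0680305C.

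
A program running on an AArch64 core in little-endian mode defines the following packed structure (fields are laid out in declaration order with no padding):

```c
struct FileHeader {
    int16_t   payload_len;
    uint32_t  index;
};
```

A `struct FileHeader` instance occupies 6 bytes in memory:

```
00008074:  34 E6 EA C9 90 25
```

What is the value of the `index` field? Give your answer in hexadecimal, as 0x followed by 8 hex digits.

0x2590C9EA

`index` follows `payload_len` (2 bytes), so it starts at byte offset 2 and occupies 4 bytes.
Bytes at offsets 2..5: EA C9 90 25.
Little-endian stores the least-significant byte at the lowest address.
Reassemble most-significant byte first: 25 90 C9 EA → 0x2590C9EA.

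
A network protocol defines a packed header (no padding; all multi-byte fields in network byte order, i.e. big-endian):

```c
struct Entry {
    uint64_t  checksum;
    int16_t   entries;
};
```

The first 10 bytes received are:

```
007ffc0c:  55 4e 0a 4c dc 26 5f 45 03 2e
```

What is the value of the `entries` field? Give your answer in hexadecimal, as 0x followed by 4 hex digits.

`entries` follows `checksum` (8 bytes), so it starts at byte offset 8 and occupies 2 bytes.
Bytes at offsets 8..9: 03 2E.
In big-endian order the high byte comes first in memory.
The bytes are already most-significant first: 0x032E.

0x032E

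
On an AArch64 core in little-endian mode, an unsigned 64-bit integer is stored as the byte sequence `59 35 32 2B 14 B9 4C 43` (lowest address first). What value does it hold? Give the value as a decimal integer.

4849454395046376793

Little-endian: lowest address holds the least-significant byte.
Reassemble most-significant byte first: 43 4C B9 14 2B 32 35 59 → 0x434CB9142B323559.
0x434CB9142B323559 = 4849454395046376793.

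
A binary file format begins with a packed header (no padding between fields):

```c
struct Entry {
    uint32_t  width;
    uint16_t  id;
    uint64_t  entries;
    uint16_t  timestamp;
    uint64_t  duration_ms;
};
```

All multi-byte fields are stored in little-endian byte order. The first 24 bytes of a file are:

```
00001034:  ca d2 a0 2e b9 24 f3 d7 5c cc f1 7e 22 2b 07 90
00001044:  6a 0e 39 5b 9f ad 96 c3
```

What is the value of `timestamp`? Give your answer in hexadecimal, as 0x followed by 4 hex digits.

0x9007

`timestamp` follows `width` (4 B), `id` (2 B), `entries` (8 B), so it starts at offset 4 + 2 + 8 = 14 and occupies 2 bytes.
Bytes at offsets 14..15: 07 90.
Little-endian stores the least-significant byte at the lowest address.
Reassemble most-significant byte first: 90 07 → 0x9007.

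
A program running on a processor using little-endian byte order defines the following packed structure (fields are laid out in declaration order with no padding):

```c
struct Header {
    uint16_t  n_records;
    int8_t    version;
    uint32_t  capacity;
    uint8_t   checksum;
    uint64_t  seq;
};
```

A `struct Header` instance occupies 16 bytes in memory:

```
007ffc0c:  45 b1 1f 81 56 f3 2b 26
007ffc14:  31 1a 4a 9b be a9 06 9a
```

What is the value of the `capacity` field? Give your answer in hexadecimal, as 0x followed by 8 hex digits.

`capacity` follows `n_records` (2 B), `version` (1 B), so it starts at offset 2 + 1 = 3 and occupies 4 bytes.
Bytes at offsets 3..6: 81 56 F3 2B.
In little-endian order the low byte comes first in memory.
Reassemble most-significant byte first: 2B F3 56 81 → 0x2BF35681.

0x2BF35681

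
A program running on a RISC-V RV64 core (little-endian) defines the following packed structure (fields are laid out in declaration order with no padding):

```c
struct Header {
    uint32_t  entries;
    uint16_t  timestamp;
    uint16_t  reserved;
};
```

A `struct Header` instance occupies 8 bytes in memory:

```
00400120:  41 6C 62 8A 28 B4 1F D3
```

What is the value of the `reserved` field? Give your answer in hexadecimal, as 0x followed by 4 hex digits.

0xD31F

`reserved` follows `entries` (4 B), `timestamp` (2 B), so it starts at offset 4 + 2 = 6 and occupies 2 bytes.
Bytes at offsets 6..7: 1F D3.
Little-endian stores the least-significant byte at the lowest address.
Reassemble most-significant byte first: D3 1F → 0xD31F.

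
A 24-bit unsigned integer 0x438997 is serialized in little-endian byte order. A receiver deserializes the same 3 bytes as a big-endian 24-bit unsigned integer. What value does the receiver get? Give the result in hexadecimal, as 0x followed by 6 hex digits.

Stored little-endian, the bytes at ascending addresses are 97 89 43.
Read back as big-endian, the last byte is least significant, giving 0x978943.

0x978943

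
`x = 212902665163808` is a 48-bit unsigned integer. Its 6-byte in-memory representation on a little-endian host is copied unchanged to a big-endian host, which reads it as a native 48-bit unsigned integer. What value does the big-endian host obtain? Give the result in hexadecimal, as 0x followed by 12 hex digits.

212902665163808 in 48-bit hexadecimal is 0xC1A243BA9420.
Stored little-endian, the bytes at ascending addresses are 20 94 BA 43 A2 C1.
Read back as big-endian, the last byte is least significant, giving 0x2094BA43A2C1.

0x2094BA43A2C1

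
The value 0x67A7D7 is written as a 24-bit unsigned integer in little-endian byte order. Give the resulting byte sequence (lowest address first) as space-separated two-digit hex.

Split into bytes (most-significant first): 67 A7 D7.
Little-endian stores the least-significant byte at the lowest address.
So at ascending addresses the bytes are D7 A7 67.

D7 A7 67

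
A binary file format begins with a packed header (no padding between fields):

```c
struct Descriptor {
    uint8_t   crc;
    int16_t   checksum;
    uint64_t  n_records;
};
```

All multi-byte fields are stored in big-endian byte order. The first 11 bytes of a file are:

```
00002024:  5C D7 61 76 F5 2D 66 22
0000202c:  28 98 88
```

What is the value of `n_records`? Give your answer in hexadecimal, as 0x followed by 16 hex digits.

0x76F52D6622289888

`n_records` follows `crc` (1 B), `checksum` (2 B), so it starts at offset 1 + 2 = 3 and occupies 8 bytes.
Bytes at offsets 3..10: 76 F5 2D 66 22 28 98 88.
Big-endian: lowest address holds the most-significant byte.
The bytes are already most-significant first: 0x76F52D6622289888.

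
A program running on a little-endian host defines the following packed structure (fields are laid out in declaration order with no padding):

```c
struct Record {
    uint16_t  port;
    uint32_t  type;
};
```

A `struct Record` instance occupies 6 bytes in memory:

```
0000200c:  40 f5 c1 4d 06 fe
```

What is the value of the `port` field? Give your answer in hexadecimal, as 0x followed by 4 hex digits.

`port` is the first field, at byte offset 0, occupying 2 bytes.
Bytes at offsets 0..1: 40 F5.
In little-endian order the low byte comes first in memory.
Reassemble most-significant byte first: F5 40 → 0xF540.

0xF540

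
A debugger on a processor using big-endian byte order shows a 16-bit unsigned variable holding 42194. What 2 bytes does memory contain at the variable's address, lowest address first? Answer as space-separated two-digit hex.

42194 in hexadecimal, padded to 16 bits, is 0xA4D2.
Split into bytes (most-significant first): A4 D2.
Big-endian stores the most-significant byte at the lowest address.
So the memory order matches the most-significant-first order: A4 D2.

A4 D2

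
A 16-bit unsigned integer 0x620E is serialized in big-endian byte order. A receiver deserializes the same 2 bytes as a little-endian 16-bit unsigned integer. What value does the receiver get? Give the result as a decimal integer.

Stored big-endian, the bytes at ascending addresses are 62 0E.
Read back as little-endian, the first byte is least significant, giving 0x0E62.
0x0E62 = 3682.

3682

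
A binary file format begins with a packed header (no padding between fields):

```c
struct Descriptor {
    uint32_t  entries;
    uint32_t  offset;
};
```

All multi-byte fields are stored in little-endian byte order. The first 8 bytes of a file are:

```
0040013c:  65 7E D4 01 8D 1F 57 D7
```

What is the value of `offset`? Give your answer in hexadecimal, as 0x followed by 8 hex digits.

`offset` follows `entries` (4 bytes), so it starts at byte offset 4 and occupies 4 bytes.
Bytes at offsets 4..7: 8D 1F 57 D7.
Little-endian: lowest address holds the least-significant byte.
Reassemble most-significant byte first: D7 57 1F 8D → 0xD7571F8D.

0xD7571F8D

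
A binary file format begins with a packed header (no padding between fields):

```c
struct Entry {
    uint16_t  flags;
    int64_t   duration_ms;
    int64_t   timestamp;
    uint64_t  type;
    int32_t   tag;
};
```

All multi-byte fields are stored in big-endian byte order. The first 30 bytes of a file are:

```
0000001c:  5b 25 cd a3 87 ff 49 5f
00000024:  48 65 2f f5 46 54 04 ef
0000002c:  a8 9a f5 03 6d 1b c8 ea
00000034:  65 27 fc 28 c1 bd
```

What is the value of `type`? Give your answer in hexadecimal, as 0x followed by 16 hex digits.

`type` follows `flags` (2 B), `duration_ms` (8 B), `timestamp` (8 B), so it starts at offset 2 + 8 + 8 = 18 and occupies 8 bytes.
Bytes at offsets 18..25: F5 03 6D 1B C8 EA 65 27.
Big-endian: lowest address holds the most-significant byte.
The bytes are already most-significant first: 0xF5036D1BC8EA6527.

0xF5036D1BC8EA6527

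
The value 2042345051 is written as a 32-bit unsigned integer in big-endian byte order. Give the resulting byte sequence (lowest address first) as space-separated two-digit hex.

79 BB B6 5B

2042345051 in hexadecimal, padded to 32 bits, is 0x79BBB65B.
Split into bytes (most-significant first): 79 BB B6 5B.
In big-endian order the high byte comes first in memory.
So the memory order matches the most-significant-first order: 79 BB B6 5B.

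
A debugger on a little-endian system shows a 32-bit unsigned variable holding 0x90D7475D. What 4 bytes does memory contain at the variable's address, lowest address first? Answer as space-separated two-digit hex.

5D 47 D7 90

Split into bytes (most-significant first): 90 D7 47 5D.
Little-endian: lowest address holds the least-significant byte.
So at ascending addresses the bytes are 5D 47 D7 90.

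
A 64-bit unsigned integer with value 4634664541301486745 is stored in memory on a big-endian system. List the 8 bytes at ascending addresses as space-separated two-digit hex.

40 51 A2 D8 45 5F B4 99

4634664541301486745 in hexadecimal, padded to 64 bits, is 0x4051A2D8455FB499.
Split into bytes (most-significant first): 40 51 A2 D8 45 5F B4 99.
In big-endian order the high byte comes first in memory.
So the memory order matches the most-significant-first order: 40 51 A2 D8 45 5F B4 99.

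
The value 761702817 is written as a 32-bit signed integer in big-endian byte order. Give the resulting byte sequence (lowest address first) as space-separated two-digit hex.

761702817 in hexadecimal, padded to 32 bits, is 0x2D66A9A1.
Split into bytes (most-significant first): 2D 66 A9 A1.
In big-endian order the high byte comes first in memory.
So the memory order matches the most-significant-first order: 2D 66 A9 A1.

2D 66 A9 A1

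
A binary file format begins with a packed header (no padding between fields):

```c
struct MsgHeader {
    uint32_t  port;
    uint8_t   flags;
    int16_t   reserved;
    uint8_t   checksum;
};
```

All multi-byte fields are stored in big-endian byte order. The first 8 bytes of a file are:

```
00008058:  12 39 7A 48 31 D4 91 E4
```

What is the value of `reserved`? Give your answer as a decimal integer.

`reserved` follows `port` (4 B), `flags` (1 B), so it starts at offset 4 + 1 = 5 and occupies 2 bytes.
Bytes at offsets 5..6: D4 91.
In big-endian order the high byte comes first in memory.
The bytes are already most-significant first: 0xD491.
Top bit is set, so as a signed 16-bit value this is 0xD491 − 2^16 = -11119.

-11119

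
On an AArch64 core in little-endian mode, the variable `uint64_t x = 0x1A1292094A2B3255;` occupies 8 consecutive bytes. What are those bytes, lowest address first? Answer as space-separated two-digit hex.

55 32 2B 4A 09 92 12 1A

Split into bytes (most-significant first): 1A 12 92 09 4A 2B 32 55.
Little-endian: lowest address holds the least-significant byte.
So at ascending addresses the bytes are 55 32 2B 4A 09 92 12 1A.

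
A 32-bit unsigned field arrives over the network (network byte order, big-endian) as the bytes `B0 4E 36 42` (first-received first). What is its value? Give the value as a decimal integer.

2957915714

Big-endian: lowest address holds the most-significant byte.
The bytes are already most-significant first: 0xB04E3642.
0xB04E3642 = 2957915714.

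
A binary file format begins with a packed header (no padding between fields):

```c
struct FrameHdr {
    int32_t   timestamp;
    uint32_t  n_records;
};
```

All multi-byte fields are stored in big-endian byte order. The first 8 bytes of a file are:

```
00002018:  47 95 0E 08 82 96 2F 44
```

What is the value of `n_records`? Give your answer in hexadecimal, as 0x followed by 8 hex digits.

`n_records` follows `timestamp` (4 bytes), so it starts at byte offset 4 and occupies 4 bytes.
Bytes at offsets 4..7: 82 96 2F 44.
Big-endian: lowest address holds the most-significant byte.
The bytes are already most-significant first: 0x82962F44.

0x82962F44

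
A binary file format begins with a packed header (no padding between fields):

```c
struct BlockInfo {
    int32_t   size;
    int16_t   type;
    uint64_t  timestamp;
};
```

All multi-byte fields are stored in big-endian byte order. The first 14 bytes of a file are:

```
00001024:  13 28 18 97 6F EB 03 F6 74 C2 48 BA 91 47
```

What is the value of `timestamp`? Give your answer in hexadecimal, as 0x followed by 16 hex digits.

`timestamp` follows `size` (4 B), `type` (2 B), so it starts at offset 4 + 2 = 6 and occupies 8 bytes.
Bytes at offsets 6..13: 03 F6 74 C2 48 BA 91 47.
Big-endian stores the most-significant byte at the lowest address.
The bytes are already most-significant first: 0x03F674C248BA9147.

0x03F674C248BA9147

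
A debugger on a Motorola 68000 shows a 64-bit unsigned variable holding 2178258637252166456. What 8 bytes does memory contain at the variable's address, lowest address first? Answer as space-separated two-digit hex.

1E 3A BA B0 8E 57 83 38

2178258637252166456 in hexadecimal, padded to 64 bits, is 0x1E3ABAB08E578338.
Split into bytes (most-significant first): 1E 3A BA B0 8E 57 83 38.
In big-endian order the high byte comes first in memory.
So the memory order matches the most-significant-first order: 1E 3A BA B0 8E 57 83 38.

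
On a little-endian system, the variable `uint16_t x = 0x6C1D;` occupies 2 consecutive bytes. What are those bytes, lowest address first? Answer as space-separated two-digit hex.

Split into bytes (most-significant first): 6C 1D.
Little-endian: lowest address holds the least-significant byte.
So at ascending addresses the bytes are 1D 6C.

1D 6C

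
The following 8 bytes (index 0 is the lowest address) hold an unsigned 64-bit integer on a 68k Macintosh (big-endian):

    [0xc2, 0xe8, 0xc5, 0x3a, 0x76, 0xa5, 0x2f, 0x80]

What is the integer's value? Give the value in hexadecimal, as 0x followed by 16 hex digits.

In big-endian order the high byte comes first in memory.
The bytes are already most-significant first: 0xC2E8C53A76A52F80.

0xC2E8C53A76A52F80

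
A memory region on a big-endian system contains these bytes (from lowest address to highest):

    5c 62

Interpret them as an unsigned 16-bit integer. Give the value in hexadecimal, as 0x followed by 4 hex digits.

0x5C62

Big-endian: lowest address holds the most-significant byte.
The bytes are already most-significant first: 0x5C62.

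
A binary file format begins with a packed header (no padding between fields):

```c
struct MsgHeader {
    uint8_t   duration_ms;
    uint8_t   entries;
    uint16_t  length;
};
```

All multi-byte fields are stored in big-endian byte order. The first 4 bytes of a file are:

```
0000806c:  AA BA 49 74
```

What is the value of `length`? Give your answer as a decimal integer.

18804

`length` follows `duration_ms` (1 B), `entries` (1 B), so it starts at offset 1 + 1 = 2 and occupies 2 bytes.
Bytes at offsets 2..3: 49 74.
In big-endian order the high byte comes first in memory.
The bytes are already most-significant first: 0x4974.
0x4974 = 18804.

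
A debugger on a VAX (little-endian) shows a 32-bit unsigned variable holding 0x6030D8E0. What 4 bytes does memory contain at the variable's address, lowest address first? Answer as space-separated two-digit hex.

E0 D8 30 60

Split into bytes (most-significant first): 60 30 D8 E0.
Little-endian stores the least-significant byte at the lowest address.
So at ascending addresses the bytes are E0 D8 30 60.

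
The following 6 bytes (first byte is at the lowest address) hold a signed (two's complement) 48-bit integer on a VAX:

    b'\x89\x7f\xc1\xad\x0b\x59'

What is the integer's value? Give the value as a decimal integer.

In little-endian order the low byte comes first in memory.
Reassemble most-significant byte first: 59 0B AD C1 7F 89 → 0x590BADC17F89.
0x590BADC17F89 = 97906694651785.

97906694651785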